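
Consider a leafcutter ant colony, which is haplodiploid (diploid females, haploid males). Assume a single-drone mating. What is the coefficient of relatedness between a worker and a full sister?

0.75

Haplodiploid full sisters inherit their father's entire haploid genome identically (contributing 1/2) and on average half of their mother's contribution (1/2 · 1/2 = 1/4); r = 1/2 + 1/4 = 3/4.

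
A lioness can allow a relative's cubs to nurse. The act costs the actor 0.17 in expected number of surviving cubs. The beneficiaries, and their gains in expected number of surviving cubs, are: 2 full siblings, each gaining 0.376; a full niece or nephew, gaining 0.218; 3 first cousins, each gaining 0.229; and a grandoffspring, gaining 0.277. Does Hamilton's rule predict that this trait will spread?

Hamilton's rule: the trait is favored when the sum of r·B over every recipient exceeds the actor's cost C.
r to a full sibling = 0.5 (full sibs share both parents — two paths of length 2: r = 2·(1/2)^2 = 1/2).
r to a full niece or nephew = 0.25 (full aunt/uncle↔niece/nephew: two paths of length 3 through the shared grandparent pair: r = 2·(1/2)^3 = 1/4).
r to a first cousin = 1/8 (first cousins share one grandparent pair — two paths of length 4: r = 2·(1/2)^4 = 1/8).
r to a grandoffspring = 0.25 (two parent–offspring links: r = (1/2)^2 = 1/4).
Summing one r·B term per recipient: 2·0.5·0.376 + 1·0.25·0.218 + 3·0.125·0.229 + 1·0.25·0.277 = 0.585625.
0.585625 > 0.17: the indirect benefit exceeds the cost.

Yes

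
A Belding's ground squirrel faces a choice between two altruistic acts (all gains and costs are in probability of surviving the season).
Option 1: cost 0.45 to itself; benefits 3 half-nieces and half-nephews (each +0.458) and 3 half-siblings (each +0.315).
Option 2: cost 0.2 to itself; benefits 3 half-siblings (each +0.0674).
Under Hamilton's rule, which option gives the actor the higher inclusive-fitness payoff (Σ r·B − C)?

Option 1: r to a half-niece or half-nephew = 0.125.
Option 1: r to a half-sibling = 0.25.
Option 1: Σ r·B − C = (3·0.125·0.458 + 3·0.25·0.315) − 0.45 = -0.042.
Option 2: r to a half-sibling = 0.25.
Option 2: Σ r·B − C = (3·0.25·0.0674) − 0.2 = -0.14945.
Option 1 has the higher net inclusive-fitness payoff.

Option 1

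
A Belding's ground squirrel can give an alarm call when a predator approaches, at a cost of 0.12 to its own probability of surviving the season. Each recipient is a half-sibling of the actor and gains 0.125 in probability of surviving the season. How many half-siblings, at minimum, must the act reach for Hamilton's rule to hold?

r to a half-sibling = 0.25 (half-sibs share one parent — one path of length 2: r = (1/2)^2 = 1/4).
Hamilton's rule: n·r·B > C  ⇒  n > C/(r·B) = 0.12/(0.25·0.125) = 3.84.
The smallest integer exceeding 3.84 is 4.

4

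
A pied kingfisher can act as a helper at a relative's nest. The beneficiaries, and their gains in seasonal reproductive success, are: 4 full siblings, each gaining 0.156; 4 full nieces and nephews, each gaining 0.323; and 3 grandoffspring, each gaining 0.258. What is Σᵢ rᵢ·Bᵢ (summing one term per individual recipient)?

r to a full sibling = 1/2 (full sibs share both parents — two paths of length 2: r = 2·(1/2)^2 = 1/2).
r to a full niece or nephew = 1/4 (full aunt/uncle↔niece/nephew: two paths of length 3 through the shared grandparent pair: r = 2·(1/2)^3 = 1/4).
r to a grandoffspring = 0.25 (two parent–offspring links: r = (1/2)^2 = 1/4).
Summing one r·B term per recipient: 4·0.5·0.156 + 4·0.25·0.323 + 3·0.25·0.258 = 0.8285.

0.8285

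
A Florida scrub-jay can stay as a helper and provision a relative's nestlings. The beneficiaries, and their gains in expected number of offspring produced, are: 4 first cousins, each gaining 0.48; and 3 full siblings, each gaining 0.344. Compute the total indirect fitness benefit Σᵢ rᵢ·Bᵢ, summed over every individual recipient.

0.756

r to a first cousin = 0.125 (first cousins share one grandparent pair — two paths of length 4: r = 2·(1/2)^4 = 1/8).
r to a full sibling = 1/2 (full sibs share both parents — two paths of length 2: r = 2·(1/2)^2 = 1/2).
Summing one r·B term per recipient: 4·0.125·0.48 + 3·0.5·0.344 = 0.756.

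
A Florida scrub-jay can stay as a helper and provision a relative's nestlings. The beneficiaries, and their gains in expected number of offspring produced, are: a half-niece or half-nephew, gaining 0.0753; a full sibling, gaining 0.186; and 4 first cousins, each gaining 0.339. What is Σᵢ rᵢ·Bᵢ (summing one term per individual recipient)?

0.2719125

r to a half-niece or half-nephew = 1/8 (half-aunt/uncle↔niece/nephew: one path of length 3: r = (1/2)^3 = 1/8).
r to a full sibling = 0.5 (full sibs share both parents — two paths of length 2: r = 2·(1/2)^2 = 1/2).
r to a first cousin = 1/8 (first cousins share one grandparent pair — two paths of length 4: r = 2·(1/2)^4 = 1/8).
Summing one r·B term per recipient: 1·0.125·0.0753 + 1·0.5·0.186 + 4·0.125·0.339 = 0.2719125.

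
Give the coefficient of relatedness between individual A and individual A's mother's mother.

0.25

Each parent–offspring link contributes a factor of 1/2, and independent paths through distinct common ancestors add.
Two parent–offspring links: r = (1/2)^2 = 1/4.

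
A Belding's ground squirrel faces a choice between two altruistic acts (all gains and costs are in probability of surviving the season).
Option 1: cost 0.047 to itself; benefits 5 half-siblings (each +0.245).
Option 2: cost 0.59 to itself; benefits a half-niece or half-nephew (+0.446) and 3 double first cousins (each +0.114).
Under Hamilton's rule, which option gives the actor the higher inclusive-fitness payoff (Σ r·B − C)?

Option 1

Option 1: r to a half-sibling = 0.25.
Option 1: Σ r·B − C = (5·0.25·0.245) − 0.047 = 0.25925.
Option 2: r to a half-niece or half-nephew = 0.125.
Option 2: r to a double first cousin = 0.25.
Option 2: Σ r·B − C = (1·0.125·0.446 + 3·0.25·0.114) − 0.59 = -0.44875.
Option 1 has the higher net inclusive-fitness payoff.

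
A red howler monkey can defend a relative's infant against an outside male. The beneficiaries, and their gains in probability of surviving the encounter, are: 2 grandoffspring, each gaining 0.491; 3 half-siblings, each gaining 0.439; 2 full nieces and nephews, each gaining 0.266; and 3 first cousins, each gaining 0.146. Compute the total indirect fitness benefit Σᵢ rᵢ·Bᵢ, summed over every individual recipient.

r to a grandoffspring = 0.25 (two parent–offspring links: r = (1/2)^2 = 1/4).
r to a half-sibling = 0.25 (half-sibs share one parent — one path of length 2: r = (1/2)^2 = 1/4).
r to a full niece or nephew = 1/4 (full aunt/uncle↔niece/nephew: two paths of length 3 through the shared grandparent pair: r = 2·(1/2)^3 = 1/4).
r to a first cousin = 1/8 (first cousins share one grandparent pair — two paths of length 4: r = 2·(1/2)^4 = 1/8).
Summing one r·B term per recipient: 2·0.25·0.491 + 3·0.25·0.439 + 2·0.25·0.266 + 3·0.125·0.146 = 0.7625.

0.7625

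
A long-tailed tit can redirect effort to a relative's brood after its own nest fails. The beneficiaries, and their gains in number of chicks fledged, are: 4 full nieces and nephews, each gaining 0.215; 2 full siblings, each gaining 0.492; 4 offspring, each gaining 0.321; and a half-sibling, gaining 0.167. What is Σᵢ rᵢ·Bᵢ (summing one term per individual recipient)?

1.39075

r to a full niece or nephew = 0.25 (full aunt/uncle↔niece/nephew: two paths of length 3 through the shared grandparent pair: r = 2·(1/2)^3 = 1/4).
r to a full sibling = 0.5 (full sibs share both parents — two paths of length 2: r = 2·(1/2)^2 = 1/2).
r to an offspring = 0.5 (one parent–offspring link: r = (1/2)^1 = 1/2).
r to a half-sibling = 1/4 (half-sibs share one parent — one path of length 2: r = (1/2)^2 = 1/4).
Summing one r·B term per recipient: 4·0.25·0.215 + 2·0.5·0.492 + 4·0.5·0.321 + 1·0.25·0.167 = 1.39075.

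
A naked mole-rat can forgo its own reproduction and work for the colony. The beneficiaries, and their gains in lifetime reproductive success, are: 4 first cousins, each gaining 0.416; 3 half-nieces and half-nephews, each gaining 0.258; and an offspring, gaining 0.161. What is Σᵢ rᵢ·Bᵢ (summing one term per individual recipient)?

0.38525

r to a first cousin = 0.125 (first cousins share one grandparent pair — two paths of length 4: r = 2·(1/2)^4 = 1/8).
r to a half-niece or half-nephew = 0.125 (half-aunt/uncle↔niece/nephew: one path of length 3: r = (1/2)^3 = 1/8).
r to an offspring = 1/2 (one parent–offspring link: r = (1/2)^1 = 1/2).
Summing one r·B term per recipient: 4·0.125·0.416 + 3·0.125·0.258 + 1·0.5·0.161 = 0.38525.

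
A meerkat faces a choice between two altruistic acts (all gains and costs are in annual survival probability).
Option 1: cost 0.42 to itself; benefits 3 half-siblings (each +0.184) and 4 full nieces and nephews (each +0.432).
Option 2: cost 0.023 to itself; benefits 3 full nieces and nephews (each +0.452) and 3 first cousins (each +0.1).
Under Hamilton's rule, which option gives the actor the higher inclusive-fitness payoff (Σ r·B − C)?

Option 1: r to a half-sibling = 0.25.
Option 1: r to a full niece or nephew = 0.25.
Option 1: Σ r·B − C = (3·0.25·0.184 + 4·0.25·0.432) − 0.42 = 0.15.
Option 2: r to a full niece or nephew = 0.25.
Option 2: r to a first cousin = 0.125.
Option 2: Σ r·B − C = (3·0.25·0.452 + 3·0.125·0.1) − 0.023 = 0.3535.
Option 2 has the higher net inclusive-fitness payoff.

Option 2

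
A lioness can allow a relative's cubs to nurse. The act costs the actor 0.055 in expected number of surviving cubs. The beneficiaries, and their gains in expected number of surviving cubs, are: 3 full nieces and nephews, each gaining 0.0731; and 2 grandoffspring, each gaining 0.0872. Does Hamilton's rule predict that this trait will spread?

Yes

Hamilton's rule: the trait is favored when the sum of r·B over every recipient exceeds the actor's cost C.
r to a full niece or nephew = 1/4 (full aunt/uncle↔niece/nephew: two paths of length 3 through the shared grandparent pair: r = 2·(1/2)^3 = 1/4).
r to a grandoffspring = 0.25 (two parent–offspring links: r = (1/2)^2 = 1/4).
Summing one r·B term per recipient: 3·0.25·0.0731 + 2·0.25·0.0872 = 0.098425.
0.098425 > 0.055: the indirect benefit exceeds the cost.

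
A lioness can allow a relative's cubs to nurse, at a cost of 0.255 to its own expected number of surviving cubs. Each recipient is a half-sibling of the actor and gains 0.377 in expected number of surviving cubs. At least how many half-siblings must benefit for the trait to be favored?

3

r to a half-sibling = 1/4 (half-sibs share one parent — one path of length 2: r = (1/2)^2 = 1/4).
Hamilton's rule: n·r·B > C  ⇒  n > C/(r·B) = 0.255/(0.25·0.377) = 2.706.
The smallest integer exceeding 2.706 is 3.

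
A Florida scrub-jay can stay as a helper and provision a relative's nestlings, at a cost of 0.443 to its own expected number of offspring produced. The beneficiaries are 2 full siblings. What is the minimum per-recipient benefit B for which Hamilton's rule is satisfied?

r to a full sibling = 0.5 (full sibs share both parents — two paths of length 2: r = 2·(1/2)^2 = 1/2).
Hamilton's rule with n recipients of equal r: n·r·B > C, so B > C/(n·r) = 0.443/(2·0.5) = 0.443.

0.443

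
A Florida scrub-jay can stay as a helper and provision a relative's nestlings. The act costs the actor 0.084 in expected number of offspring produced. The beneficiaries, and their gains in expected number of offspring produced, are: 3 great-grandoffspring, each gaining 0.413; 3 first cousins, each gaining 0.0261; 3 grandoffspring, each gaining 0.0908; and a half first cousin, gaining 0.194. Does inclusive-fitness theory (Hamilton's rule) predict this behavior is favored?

Yes

Hamilton's rule: the trait is favored when the sum of r·B over every recipient exceeds the actor's cost C.
r to a great-grandoffspring = 1/8 (three parent–offspring links: r = (1/2)^3 = 1/8).
r to a first cousin = 1/8 (first cousins share one grandparent pair — two paths of length 4: r = 2·(1/2)^4 = 1/8).
r to a grandoffspring = 0.25 (two parent–offspring links: r = (1/2)^2 = 1/4).
r to a half first cousin = 1/16 (half first cousins share one grandparent — one path of length 4: r = (1/2)^4 = 1/16).
Summing one r·B term per recipient: 3·0.125·0.413 + 3·0.125·0.0261 + 3·0.25·0.0908 + 1·0.0625·0.194 = 0.2448875.
0.2448875 > 0.084: the indirect benefit exceeds the cost.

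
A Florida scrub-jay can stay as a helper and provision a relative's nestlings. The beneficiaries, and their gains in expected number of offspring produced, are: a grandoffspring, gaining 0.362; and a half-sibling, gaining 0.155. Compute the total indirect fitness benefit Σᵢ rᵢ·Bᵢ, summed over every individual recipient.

0.12925

r to a grandoffspring = 1/4 (two parent–offspring links: r = (1/2)^2 = 1/4).
r to a half-sibling = 1/4 (half-sibs share one parent — one path of length 2: r = (1/2)^2 = 1/4).
Summing one r·B term per recipient: 1·0.25·0.362 + 1·0.25·0.155 = 0.12925.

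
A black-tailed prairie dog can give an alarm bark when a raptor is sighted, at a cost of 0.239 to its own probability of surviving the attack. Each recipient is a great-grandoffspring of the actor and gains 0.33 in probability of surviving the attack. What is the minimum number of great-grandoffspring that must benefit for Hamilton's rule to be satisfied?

r to a great-grandoffspring = 1/8 (three parent–offspring links: r = (1/2)^3 = 1/8).
Hamilton's rule: n·r·B > C  ⇒  n > C/(r·B) = 0.239/(0.125·0.33) = 5.794.
The smallest integer exceeding 5.794 is 6.

6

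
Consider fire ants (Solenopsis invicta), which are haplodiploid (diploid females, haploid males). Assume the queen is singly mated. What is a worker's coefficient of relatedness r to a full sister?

0.75

Haplodiploid full sisters inherit their father's entire haploid genome identically (contributing 1/2) and on average half of their mother's contribution (1/2 · 1/2 = 1/4); r = 1/2 + 1/4 = 3/4.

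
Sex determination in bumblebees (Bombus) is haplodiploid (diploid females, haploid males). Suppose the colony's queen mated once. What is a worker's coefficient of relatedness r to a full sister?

Haplodiploid full sisters inherit their father's entire haploid genome identically (contributing 1/2) and on average half of their mother's contribution (1/2 · 1/2 = 1/4); r = 1/2 + 1/4 = 3/4.

0.75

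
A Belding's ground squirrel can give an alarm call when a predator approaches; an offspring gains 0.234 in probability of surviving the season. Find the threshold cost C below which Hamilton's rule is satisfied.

r to an offspring = 1/2 (one parent–offspring link: r = (1/2)^1 = 1/2).
Hamilton's rule: n·r·B > C, so the trait is favored while C < n·r·B = 1·0.5·0.234 = 0.117.

0.117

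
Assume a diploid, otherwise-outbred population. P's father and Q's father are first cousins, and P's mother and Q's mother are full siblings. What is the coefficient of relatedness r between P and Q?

Relatedness sums over independent paths through distinct common ancestors.
P and Q are related in two ways: second cousins through their fathers (r = 1/32) and first cousins through their mothers (r = 1/8).
r = 1/32 + 1/8 = 0.15625.

0.15625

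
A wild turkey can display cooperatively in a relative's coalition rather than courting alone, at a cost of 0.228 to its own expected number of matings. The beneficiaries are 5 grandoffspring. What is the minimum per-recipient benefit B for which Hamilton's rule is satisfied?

r to a grandoffspring = 1/4 (two parent–offspring links: r = (1/2)^2 = 1/4).
Hamilton's rule with n recipients of equal r: n·r·B > C, so B > C/(n·r) = 0.228/(5·0.25) = 0.1824.

0.1824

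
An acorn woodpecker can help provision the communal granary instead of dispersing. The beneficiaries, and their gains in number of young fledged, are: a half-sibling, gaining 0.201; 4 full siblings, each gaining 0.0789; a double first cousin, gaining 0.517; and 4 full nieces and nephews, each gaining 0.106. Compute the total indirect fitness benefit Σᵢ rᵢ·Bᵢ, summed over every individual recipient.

r to a half-sibling = 1/4 (half-sibs share one parent — one path of length 2: r = (1/2)^2 = 1/4).
r to a full sibling = 0.5 (full sibs share both parents — two paths of length 2: r = 2·(1/2)^2 = 1/2).
r to a double first cousin = 0.25 (double first cousins share both grandparent pairs — four paths of length 4: r = 4·(1/2)^4 = 1/4).
r to a full niece or nephew = 0.25 (full aunt/uncle↔niece/nephew: two paths of length 3 through the shared grandparent pair: r = 2·(1/2)^3 = 1/4).
Summing one r·B term per recipient: 1·0.25·0.201 + 4·0.5·0.0789 + 1·0.25·0.517 + 4·0.25·0.106 = 0.4433.

0.4433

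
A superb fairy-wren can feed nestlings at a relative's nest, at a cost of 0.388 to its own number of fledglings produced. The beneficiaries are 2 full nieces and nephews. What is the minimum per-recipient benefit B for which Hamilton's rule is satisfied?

r to a full niece or nephew = 1/4 (full aunt/uncle↔niece/nephew: two paths of length 3 through the shared grandparent pair: r = 2·(1/2)^3 = 1/4).
Hamilton's rule with n recipients of equal r: n·r·B > C, so B > C/(n·r) = 0.388/(2·0.25) = 0.776.

0.776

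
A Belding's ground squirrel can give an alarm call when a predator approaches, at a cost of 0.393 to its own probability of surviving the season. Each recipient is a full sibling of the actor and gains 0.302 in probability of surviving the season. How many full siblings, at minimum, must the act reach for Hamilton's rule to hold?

r to a full sibling = 1/2 (full sibs share both parents — two paths of length 2: r = 2·(1/2)^2 = 1/2).
Hamilton's rule: n·r·B > C  ⇒  n > C/(r·B) = 0.393/(0.5·0.302) = 2.603.
The smallest integer exceeding 2.603 is 3.

3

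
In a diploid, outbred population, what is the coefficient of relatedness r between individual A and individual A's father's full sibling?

0.25

Each parent–offspring link contributes a factor of 1/2, and independent paths through distinct common ancestors add.
Full aunt/uncle↔niece/nephew: two paths of length 3 through the shared grandparent pair: r = 2·(1/2)^3 = 1/4.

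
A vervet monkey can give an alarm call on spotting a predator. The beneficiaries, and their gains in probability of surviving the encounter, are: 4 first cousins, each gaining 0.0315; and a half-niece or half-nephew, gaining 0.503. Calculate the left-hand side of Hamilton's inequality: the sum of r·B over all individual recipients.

0.078625

r to a first cousin = 1/8 (first cousins share one grandparent pair — two paths of length 4: r = 2·(1/2)^4 = 1/8).
r to a half-niece or half-nephew = 0.125 (half-aunt/uncle↔niece/nephew: one path of length 3: r = (1/2)^3 = 1/8).
Summing one r·B term per recipient: 4·0.125·0.0315 + 1·0.125·0.503 = 0.078625.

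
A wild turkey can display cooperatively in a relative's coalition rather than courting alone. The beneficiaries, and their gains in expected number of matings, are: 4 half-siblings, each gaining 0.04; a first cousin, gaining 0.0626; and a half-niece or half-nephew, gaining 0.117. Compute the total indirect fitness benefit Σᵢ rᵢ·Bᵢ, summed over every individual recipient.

0.06245

r to a half-sibling = 1/4 (half-sibs share one parent — one path of length 2: r = (1/2)^2 = 1/4).
r to a first cousin = 1/8 (first cousins share one grandparent pair — two paths of length 4: r = 2·(1/2)^4 = 1/8).
r to a half-niece or half-nephew = 0.125 (half-aunt/uncle↔niece/nephew: one path of length 3: r = (1/2)^3 = 1/8).
Summing one r·B term per recipient: 4·0.25·0.04 + 1·0.125·0.0626 + 1·0.125·0.117 = 0.06245.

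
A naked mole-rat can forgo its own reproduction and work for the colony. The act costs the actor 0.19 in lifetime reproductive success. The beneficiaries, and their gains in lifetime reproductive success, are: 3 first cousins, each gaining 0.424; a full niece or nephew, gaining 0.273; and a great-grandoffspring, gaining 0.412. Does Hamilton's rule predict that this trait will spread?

Hamilton's rule: the trait is favored when the sum of r·B over every recipient exceeds the actor's cost C.
r to a first cousin = 0.125 (first cousins share one grandparent pair — two paths of length 4: r = 2·(1/2)^4 = 1/8).
r to a full niece or nephew = 1/4 (full aunt/uncle↔niece/nephew: two paths of length 3 through the shared grandparent pair: r = 2·(1/2)^3 = 1/4).
r to a great-grandoffspring = 0.125 (three parent–offspring links: r = (1/2)^3 = 1/8).
Summing one r·B term per recipient: 3·0.125·0.424 + 1·0.25·0.273 + 1·0.125·0.412 = 0.27875.
0.27875 > 0.19: the indirect benefit exceeds the cost.

Yes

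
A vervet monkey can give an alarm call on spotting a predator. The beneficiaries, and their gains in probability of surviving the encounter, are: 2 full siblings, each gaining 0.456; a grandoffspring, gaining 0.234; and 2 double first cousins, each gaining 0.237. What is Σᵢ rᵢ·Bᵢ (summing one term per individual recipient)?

0.633

r to a full sibling = 0.5 (full sibs share both parents — two paths of length 2: r = 2·(1/2)^2 = 1/2).
r to a grandoffspring = 0.25 (two parent–offspring links: r = (1/2)^2 = 1/4).
r to a double first cousin = 1/4 (double first cousins share both grandparent pairs — four paths of length 4: r = 4·(1/2)^4 = 1/4).
Summing one r·B term per recipient: 2·0.5·0.456 + 1·0.25·0.234 + 2·0.25·0.237 = 0.633.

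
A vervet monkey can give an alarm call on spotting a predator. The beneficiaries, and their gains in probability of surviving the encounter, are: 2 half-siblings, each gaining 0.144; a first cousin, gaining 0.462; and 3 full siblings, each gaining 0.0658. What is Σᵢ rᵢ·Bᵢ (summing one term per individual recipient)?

r to a half-sibling = 1/4 (half-sibs share one parent — one path of length 2: r = (1/2)^2 = 1/4).
r to a first cousin = 0.125 (first cousins share one grandparent pair — two paths of length 4: r = 2·(1/2)^4 = 1/8).
r to a full sibling = 0.5 (full sibs share both parents — two paths of length 2: r = 2·(1/2)^2 = 1/2).
Summing one r·B term per recipient: 2·0.25·0.144 + 1·0.125·0.462 + 3·0.5·0.0658 = 0.22845.

0.22845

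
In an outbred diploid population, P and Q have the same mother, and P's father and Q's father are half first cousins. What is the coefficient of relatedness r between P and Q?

0.265625

Wright's path rule: contributions from independent ancestry routes add.
P and Q are related in two ways: half-sibs through their shared mother (r = 1/4) and half second cousins through their fathers (r = 1/64).
r = 1/4 + 1/64 = 0.265625.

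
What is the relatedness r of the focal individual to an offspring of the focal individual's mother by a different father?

0.25

Each parent–offspring link contributes a factor of 1/2, and independent paths through distinct common ancestors add.
Half-sibs share one parent — one path of length 2: r = (1/2)^2 = 1/4.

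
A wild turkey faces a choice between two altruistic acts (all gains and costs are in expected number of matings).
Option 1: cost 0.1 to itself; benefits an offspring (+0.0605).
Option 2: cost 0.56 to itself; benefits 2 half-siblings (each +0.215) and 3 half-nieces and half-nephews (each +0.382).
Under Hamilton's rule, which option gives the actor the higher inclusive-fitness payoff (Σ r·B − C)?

Option 1: r to an offspring = 0.5.
Option 1: Σ r·B − C = (1·0.5·0.0605) − 0.1 = -0.06975.
Option 2: r to a half-sibling = 0.25.
Option 2: r to a half-niece or half-nephew = 0.125.
Option 2: Σ r·B − C = (2·0.25·0.215 + 3·0.125·0.382) − 0.56 = -0.30925.
Option 1 has the higher net inclusive-fitness payoff.

Option 1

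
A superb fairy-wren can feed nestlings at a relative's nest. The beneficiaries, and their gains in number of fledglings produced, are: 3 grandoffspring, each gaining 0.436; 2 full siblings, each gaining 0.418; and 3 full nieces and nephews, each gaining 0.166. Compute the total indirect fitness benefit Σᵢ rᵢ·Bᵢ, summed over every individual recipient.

0.8695

r to a grandoffspring = 1/4 (two parent–offspring links: r = (1/2)^2 = 1/4).
r to a full sibling = 1/2 (full sibs share both parents — two paths of length 2: r = 2·(1/2)^2 = 1/2).
r to a full niece or nephew = 1/4 (full aunt/uncle↔niece/nephew: two paths of length 3 through the shared grandparent pair: r = 2·(1/2)^3 = 1/4).
Summing one r·B term per recipient: 3·0.25·0.436 + 2·0.5·0.418 + 3·0.25·0.166 = 0.8695.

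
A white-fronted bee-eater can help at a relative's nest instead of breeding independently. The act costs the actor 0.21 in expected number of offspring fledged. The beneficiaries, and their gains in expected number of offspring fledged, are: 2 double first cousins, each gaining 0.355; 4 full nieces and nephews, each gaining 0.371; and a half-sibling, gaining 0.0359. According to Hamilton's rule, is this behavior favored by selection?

Hamilton's rule: the trait is favored when the sum of r·B over every recipient exceeds the actor's cost C.
r to a double first cousin = 1/4 (double first cousins share both grandparent pairs — four paths of length 4: r = 4·(1/2)^4 = 1/4).
r to a full niece or nephew = 1/4 (full aunt/uncle↔niece/nephew: two paths of length 3 through the shared grandparent pair: r = 2·(1/2)^3 = 1/4).
r to a half-sibling = 1/4 (half-sibs share one parent — one path of length 2: r = (1/2)^2 = 1/4).
Summing one r·B term per recipient: 2·0.25·0.355 + 4·0.25·0.371 + 1·0.25·0.0359 = 0.557475.
0.557475 > 0.21: the indirect benefit exceeds the cost.

Yes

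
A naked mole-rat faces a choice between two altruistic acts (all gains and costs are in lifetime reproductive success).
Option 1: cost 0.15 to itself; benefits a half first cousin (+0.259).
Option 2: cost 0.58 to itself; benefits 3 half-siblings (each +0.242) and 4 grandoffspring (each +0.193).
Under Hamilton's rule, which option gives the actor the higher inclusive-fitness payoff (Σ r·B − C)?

Option 1: r to a half first cousin = 0.0625.
Option 1: Σ r·B − C = (1·0.0625·0.259) − 0.15 = -0.1338125.
Option 2: r to a half-sibling = 0.25.
Option 2: r to a grandoffspring = 0.25.
Option 2: Σ r·B − C = (3·0.25·0.242 + 4·0.25·0.193) − 0.58 = -0.2055.
Option 1 has the higher net inclusive-fitness payoff.

Option 1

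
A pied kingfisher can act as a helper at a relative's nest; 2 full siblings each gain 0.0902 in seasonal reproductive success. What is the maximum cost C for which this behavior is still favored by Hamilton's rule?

0.0902

r to a full sibling = 0.5 (full sibs share both parents — two paths of length 2: r = 2·(1/2)^2 = 1/2).
Hamilton's rule: n·r·B > C, so the trait is favored while C < n·r·B = 2·0.5·0.0902 = 0.0902.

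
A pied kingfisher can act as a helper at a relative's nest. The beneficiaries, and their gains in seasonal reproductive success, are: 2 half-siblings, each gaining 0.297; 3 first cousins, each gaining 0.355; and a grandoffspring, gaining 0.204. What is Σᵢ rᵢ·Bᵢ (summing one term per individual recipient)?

0.332625

r to a half-sibling = 0.25 (half-sibs share one parent — one path of length 2: r = (1/2)^2 = 1/4).
r to a first cousin = 0.125 (first cousins share one grandparent pair — two paths of length 4: r = 2·(1/2)^4 = 1/8).
r to a grandoffspring = 1/4 (two parent–offspring links: r = (1/2)^2 = 1/4).
Summing one r·B term per recipient: 2·0.25·0.297 + 3·0.125·0.355 + 1·0.25·0.204 = 0.332625.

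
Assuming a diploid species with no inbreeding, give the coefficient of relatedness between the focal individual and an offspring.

0.5

Each parent–offspring link contributes a factor of 1/2, and independent paths through distinct common ancestors add.
One parent–offspring link: r = (1/2)^1 = 1/2.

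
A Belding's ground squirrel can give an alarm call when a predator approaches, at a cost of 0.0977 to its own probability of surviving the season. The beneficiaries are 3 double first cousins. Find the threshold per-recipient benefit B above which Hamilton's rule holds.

r to a double first cousin = 0.25 (double first cousins share both grandparent pairs — four paths of length 4: r = 4·(1/2)^4 = 1/4).
Hamilton's rule with n recipients of equal r: n·r·B > C, so B > C/(n·r) = 0.0977/(3·0.25) = 0.1303.

0.1303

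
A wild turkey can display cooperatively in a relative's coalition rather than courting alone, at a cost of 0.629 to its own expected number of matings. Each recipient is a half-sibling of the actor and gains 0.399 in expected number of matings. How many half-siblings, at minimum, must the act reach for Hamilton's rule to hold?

7

r to a half-sibling = 0.25 (half-sibs share one parent — one path of length 2: r = (1/2)^2 = 1/4).
Hamilton's rule: n·r·B > C  ⇒  n > C/(r·B) = 0.629/(0.25·0.399) = 6.306.
The smallest integer exceeding 6.306 is 7.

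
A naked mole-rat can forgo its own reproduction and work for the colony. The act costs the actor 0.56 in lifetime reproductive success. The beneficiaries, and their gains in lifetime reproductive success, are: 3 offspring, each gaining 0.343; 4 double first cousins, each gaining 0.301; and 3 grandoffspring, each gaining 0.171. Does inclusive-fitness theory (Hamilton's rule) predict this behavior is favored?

Hamilton's rule: the trait is favored when the sum of r·B over every recipient exceeds the actor's cost C.
r to an offspring = 0.5 (one parent–offspring link: r = (1/2)^1 = 1/2).
r to a double first cousin = 0.25 (double first cousins share both grandparent pairs — four paths of length 4: r = 4·(1/2)^4 = 1/4).
r to a grandoffspring = 0.25 (two parent–offspring links: r = (1/2)^2 = 1/4).
Summing one r·B term per recipient: 3·0.5·0.343 + 4·0.25·0.301 + 3·0.25·0.171 = 0.94375.
0.94375 > 0.56: the indirect benefit exceeds the cost.

Yes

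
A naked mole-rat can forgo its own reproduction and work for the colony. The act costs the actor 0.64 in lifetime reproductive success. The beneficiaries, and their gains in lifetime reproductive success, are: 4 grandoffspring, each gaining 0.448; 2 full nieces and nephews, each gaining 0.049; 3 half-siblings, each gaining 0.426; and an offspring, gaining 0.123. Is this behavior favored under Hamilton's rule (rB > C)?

Yes

Hamilton's rule: the trait is favored when the sum of r·B over every recipient exceeds the actor's cost C.
r to a grandoffspring = 1/4 (two parent–offspring links: r = (1/2)^2 = 1/4).
r to a full niece or nephew = 1/4 (full aunt/uncle↔niece/nephew: two paths of length 3 through the shared grandparent pair: r = 2·(1/2)^3 = 1/4).
r to a half-sibling = 0.25 (half-sibs share one parent — one path of length 2: r = (1/2)^2 = 1/4).
r to an offspring = 1/2 (one parent–offspring link: r = (1/2)^1 = 1/2).
Summing one r·B term per recipient: 4·0.25·0.448 + 2·0.25·0.049 + 3·0.25·0.426 + 1·0.5·0.123 = 0.8535.
0.8535 > 0.64: the indirect benefit exceeds the cost.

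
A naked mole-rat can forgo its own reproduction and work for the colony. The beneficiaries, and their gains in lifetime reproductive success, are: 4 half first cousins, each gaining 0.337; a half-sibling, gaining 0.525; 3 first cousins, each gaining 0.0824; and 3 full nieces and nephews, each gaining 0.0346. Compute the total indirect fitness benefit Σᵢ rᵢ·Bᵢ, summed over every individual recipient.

r to a half first cousin = 0.0625 (half first cousins share one grandparent — one path of length 4: r = (1/2)^4 = 1/16).
r to a half-sibling = 0.25 (half-sibs share one parent — one path of length 2: r = (1/2)^2 = 1/4).
r to a first cousin = 1/8 (first cousins share one grandparent pair — two paths of length 4: r = 2·(1/2)^4 = 1/8).
r to a full niece or nephew = 0.25 (full aunt/uncle↔niece/nephew: two paths of length 3 through the shared grandparent pair: r = 2·(1/2)^3 = 1/4).
Summing one r·B term per recipient: 4·0.0625·0.337 + 1·0.25·0.525 + 3·0.125·0.0824 + 3·0.25·0.0346 = 0.27235.

0.27235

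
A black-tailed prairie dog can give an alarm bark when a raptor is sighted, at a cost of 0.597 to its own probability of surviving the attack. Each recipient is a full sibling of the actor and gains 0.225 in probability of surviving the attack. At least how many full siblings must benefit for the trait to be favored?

r to a full sibling = 0.5 (full sibs share both parents — two paths of length 2: r = 2·(1/2)^2 = 1/2).
Hamilton's rule: n·r·B > C  ⇒  n > C/(r·B) = 0.597/(0.5·0.225) = 5.307.
The smallest integer exceeding 5.307 is 6.

6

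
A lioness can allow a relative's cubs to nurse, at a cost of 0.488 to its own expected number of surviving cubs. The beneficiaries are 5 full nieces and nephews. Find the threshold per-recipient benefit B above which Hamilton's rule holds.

0.3904

r to a full niece or nephew = 1/4 (full aunt/uncle↔niece/nephew: two paths of length 3 through the shared grandparent pair: r = 2·(1/2)^3 = 1/4).
Hamilton's rule with n recipients of equal r: n·r·B > C, so B > C/(n·r) = 0.488/(5·0.25) = 0.3904.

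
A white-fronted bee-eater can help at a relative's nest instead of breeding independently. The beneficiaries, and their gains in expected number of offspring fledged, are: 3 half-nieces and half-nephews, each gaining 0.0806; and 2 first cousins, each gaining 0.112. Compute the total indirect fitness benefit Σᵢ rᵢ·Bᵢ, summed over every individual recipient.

0.058225

r to a half-niece or half-nephew = 0.125 (half-aunt/uncle↔niece/nephew: one path of length 3: r = (1/2)^3 = 1/8).
r to a first cousin = 0.125 (first cousins share one grandparent pair — two paths of length 4: r = 2·(1/2)^4 = 1/8).
Summing one r·B term per recipient: 3·0.125·0.0806 + 2·0.125·0.112 = 0.058225.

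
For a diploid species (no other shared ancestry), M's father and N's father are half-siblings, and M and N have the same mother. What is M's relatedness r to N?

0.3125

Independent pedigree routes through distinct common ancestors add.
M and N are related in two ways: half first cousins through their fathers (r = 1/16) and half-sibs through their shared mother (r = 1/4).
r = 1/16 + 1/4 = 5/16 = 0.3125.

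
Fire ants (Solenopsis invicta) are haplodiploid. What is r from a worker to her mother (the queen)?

0.5

One meiotic link between diploid queen and diploid daughter: r = 1/2.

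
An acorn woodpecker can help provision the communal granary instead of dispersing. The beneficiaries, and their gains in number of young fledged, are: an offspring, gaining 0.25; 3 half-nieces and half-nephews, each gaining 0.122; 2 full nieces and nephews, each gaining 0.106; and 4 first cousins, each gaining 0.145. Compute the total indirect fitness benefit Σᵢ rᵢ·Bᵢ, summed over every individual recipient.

0.29625

r to an offspring = 0.5 (one parent–offspring link: r = (1/2)^1 = 1/2).
r to a half-niece or half-nephew = 0.125 (half-aunt/uncle↔niece/nephew: one path of length 3: r = (1/2)^3 = 1/8).
r to a full niece or nephew = 1/4 (full aunt/uncle↔niece/nephew: two paths of length 3 through the shared grandparent pair: r = 2·(1/2)^3 = 1/4).
r to a first cousin = 1/8 (first cousins share one grandparent pair — two paths of length 4: r = 2·(1/2)^4 = 1/8).
Summing one r·B term per recipient: 1·0.5·0.25 + 3·0.125·0.122 + 2·0.25·0.106 + 4·0.125·0.145 = 0.29625.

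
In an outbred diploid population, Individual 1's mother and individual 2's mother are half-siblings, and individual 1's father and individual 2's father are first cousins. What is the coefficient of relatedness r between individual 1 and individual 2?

0.09375

With two independent routes of shared ancestry, r is the sum of the two contributions.
Individual 1 and individual 2 are related in two ways: half first cousins through their mothers (r = 1/16) and second cousins through their fathers (r = 1/32).
r = 1/16 + 1/32 = 3/32 = 0.09375.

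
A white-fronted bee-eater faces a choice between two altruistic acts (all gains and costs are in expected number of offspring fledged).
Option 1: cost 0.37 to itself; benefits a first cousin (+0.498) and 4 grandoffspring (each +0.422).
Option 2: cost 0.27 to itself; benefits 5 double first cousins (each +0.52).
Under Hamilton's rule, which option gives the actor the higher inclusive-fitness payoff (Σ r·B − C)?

Option 2

Option 1: r to a first cousin = 0.125.
Option 1: r to a grandoffspring = 0.25.
Option 1: Σ r·B − C = (1·0.125·0.498 + 4·0.25·0.422) − 0.37 = 0.11425.
Option 2: r to a double first cousin = 0.25.
Option 2: Σ r·B − C = (5·0.25·0.52) − 0.27 = 0.38.
Option 2 has the higher net inclusive-fitness payoff.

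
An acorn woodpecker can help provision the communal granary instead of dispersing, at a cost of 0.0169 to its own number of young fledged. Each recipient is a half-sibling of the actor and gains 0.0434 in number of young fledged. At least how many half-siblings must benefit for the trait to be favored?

r to a half-sibling = 1/4 (half-sibs share one parent — one path of length 2: r = (1/2)^2 = 1/4).
Hamilton's rule: n·r·B > C  ⇒  n > C/(r·B) = 0.0169/(0.25·0.0434) = 1.558.
The smallest integer exceeding 1.558 is 2.

2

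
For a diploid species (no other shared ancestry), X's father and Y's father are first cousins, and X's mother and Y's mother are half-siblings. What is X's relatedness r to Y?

0.09375

Wright's path rule: contributions from independent ancestry routes add.
X and Y are related in two ways: second cousins through their fathers (r = 1/32) and half first cousins through their mothers (r = 1/16).
r = 1/32 + 1/16 = 3/32 = 0.09375.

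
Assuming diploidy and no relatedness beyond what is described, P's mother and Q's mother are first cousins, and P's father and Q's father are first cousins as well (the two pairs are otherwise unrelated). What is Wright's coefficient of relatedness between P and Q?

0.0625

Wright's path rule: contributions from independent ancestry routes add.
P and Q are related in two ways: second cousins through their mothers (r = 1/32) and second cousins through their fathers (r = 1/32).
r = 1/32 + 1/32 = 0.0625.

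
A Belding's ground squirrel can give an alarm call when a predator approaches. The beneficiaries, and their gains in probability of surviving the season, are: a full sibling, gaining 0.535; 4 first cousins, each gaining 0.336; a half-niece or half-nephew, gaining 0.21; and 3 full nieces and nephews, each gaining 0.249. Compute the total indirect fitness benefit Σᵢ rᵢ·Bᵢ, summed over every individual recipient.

r to a full sibling = 0.5 (full sibs share both parents — two paths of length 2: r = 2·(1/2)^2 = 1/2).
r to a first cousin = 1/8 (first cousins share one grandparent pair — two paths of length 4: r = 2·(1/2)^4 = 1/8).
r to a half-niece or half-nephew = 1/8 (half-aunt/uncle↔niece/nephew: one path of length 3: r = (1/2)^3 = 1/8).
r to a full niece or nephew = 1/4 (full aunt/uncle↔niece/nephew: two paths of length 3 through the shared grandparent pair: r = 2·(1/2)^3 = 1/4).
Summing one r·B term per recipient: 1·0.5·0.535 + 4·0.125·0.336 + 1·0.125·0.21 + 3·0.25·0.249 = 0.6485.

0.6485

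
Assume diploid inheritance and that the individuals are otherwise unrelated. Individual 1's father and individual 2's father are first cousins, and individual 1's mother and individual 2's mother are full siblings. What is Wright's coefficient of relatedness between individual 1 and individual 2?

Wright's path rule: contributions from independent ancestry routes add.
Individual 1 and individual 2 are related in two ways: second cousins through their fathers (r = 1/32) and first cousins through their mothers (r = 1/8).
r = 1/32 + 1/8 = 0.15625.

0.15625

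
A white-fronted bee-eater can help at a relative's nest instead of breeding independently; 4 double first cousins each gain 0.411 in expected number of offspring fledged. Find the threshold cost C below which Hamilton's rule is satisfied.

0.411

r to a double first cousin = 0.25 (double first cousins share both grandparent pairs — four paths of length 4: r = 4·(1/2)^4 = 1/4).
Hamilton's rule: n·r·B > C, so the trait is favored while C < n·r·B = 4·0.25·0.411 = 0.411.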